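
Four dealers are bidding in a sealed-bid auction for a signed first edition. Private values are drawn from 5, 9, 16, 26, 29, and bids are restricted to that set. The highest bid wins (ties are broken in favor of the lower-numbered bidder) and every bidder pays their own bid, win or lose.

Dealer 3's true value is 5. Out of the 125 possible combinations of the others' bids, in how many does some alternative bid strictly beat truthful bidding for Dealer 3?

Others bid (5, 5, 5): truth gives -5; bid 9 gives -4 > -5. Violating.
Others bid (5, 5, 9): truth gives -5; bid 9 gives -4 > -5. Violating.
Others bid (5, 5, 16): truth gives -5; no alternative beats it.
Others bid (5, 5, 26): truth gives -5; no alternative beats it.
(Checking all 125 profiles: 2 have a profitable deviation, 123 do not.)

2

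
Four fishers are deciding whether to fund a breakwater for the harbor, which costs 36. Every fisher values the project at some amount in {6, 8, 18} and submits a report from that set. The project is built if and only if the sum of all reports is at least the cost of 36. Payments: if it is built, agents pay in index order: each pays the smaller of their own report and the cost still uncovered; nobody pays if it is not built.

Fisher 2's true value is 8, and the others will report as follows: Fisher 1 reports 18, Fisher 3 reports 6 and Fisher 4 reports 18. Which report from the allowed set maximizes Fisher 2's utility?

Report 6: project built, pays 6, utility 8 - 6 = 2.
Report 8: project built, pays 8, utility 8 - 8 = 0.
Report 18: project built, pays 18, utility 8 - 18 = -10.
The best choice is 6 with utility 2.

6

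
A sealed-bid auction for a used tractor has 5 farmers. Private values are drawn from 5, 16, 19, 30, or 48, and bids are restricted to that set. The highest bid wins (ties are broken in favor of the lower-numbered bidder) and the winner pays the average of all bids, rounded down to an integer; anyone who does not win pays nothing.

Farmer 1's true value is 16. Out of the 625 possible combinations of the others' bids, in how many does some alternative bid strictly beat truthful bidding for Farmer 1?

51

Others bid (5, 5, 5, 5): truth gives 9; bid 5 gives 11 > 9. Violating.
Others bid (5, 5, 5, 19): truth gives 0; bid 19 gives 6 > 0. Violating.
Others bid (5, 5, 5, 30): truth gives 0; bid 30 gives 1 > 0. Violating.
Others bid (5, 5, 16, 19): truth gives 0; bid 19 gives 4 > 0. Violating.
Others bid (5, 5, 5, 16): truth gives 7; no alternative beats it.
Others bid (5, 5, 5, 48): truth gives 0; no alternative beats it.
(Checking all 625 profiles: 51 have a profitable deviation, 574 do not.)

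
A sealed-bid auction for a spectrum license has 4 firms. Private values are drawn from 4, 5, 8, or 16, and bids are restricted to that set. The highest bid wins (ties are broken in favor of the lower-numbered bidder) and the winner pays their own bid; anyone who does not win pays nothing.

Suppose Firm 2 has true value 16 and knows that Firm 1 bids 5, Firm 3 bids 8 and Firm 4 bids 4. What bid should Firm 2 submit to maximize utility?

8

Bid 4: loses, pays 0, utility 0.
Bid 5: loses, pays 0, utility 0.
Bid 8: wins, pays 8, utility 16 - 8 = 8.
Bid 16: wins, pays 16, utility 16 - 16 = 0.
The best choice is 8 with utility 8.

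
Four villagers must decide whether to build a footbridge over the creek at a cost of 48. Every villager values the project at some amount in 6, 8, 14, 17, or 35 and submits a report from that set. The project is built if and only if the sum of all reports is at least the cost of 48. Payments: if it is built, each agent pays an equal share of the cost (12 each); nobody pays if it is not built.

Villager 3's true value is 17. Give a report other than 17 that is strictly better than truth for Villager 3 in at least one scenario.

35

Suppose Villager 1 reports 6, Villager 2 reports 6 and Villager 4 reports 6.
Report 17: project not built, utility 0.
Report 35: project built, pays 12, utility 17 - 12 = 5.
So reporting 35 beats truth here (5 > 0).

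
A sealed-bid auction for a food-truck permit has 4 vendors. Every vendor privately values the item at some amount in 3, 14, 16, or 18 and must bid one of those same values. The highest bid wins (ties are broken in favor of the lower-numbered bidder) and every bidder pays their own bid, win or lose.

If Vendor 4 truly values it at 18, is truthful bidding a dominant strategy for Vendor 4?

No

Consider the case where Vendor 1 bids 3, Vendor 2 bids 3 and Vendor 3 bids 3.
Truthful bid 18: wins, pays 18, utility 18 - 18 = 0.
Bid 14 instead: wins, pays 14, utility 18 - 14 = 4.
Since 4 > 0, bidding 14 is strictly better here, so truthful bidding is not dominant.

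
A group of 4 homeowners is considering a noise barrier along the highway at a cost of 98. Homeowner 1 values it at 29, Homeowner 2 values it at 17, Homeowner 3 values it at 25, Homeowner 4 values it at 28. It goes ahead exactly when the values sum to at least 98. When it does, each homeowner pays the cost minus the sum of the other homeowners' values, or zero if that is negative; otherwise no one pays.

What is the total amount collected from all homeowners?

Total value 99 ≥ cost 98, so it is built.
Homeowner 1: others sum to 70; max(0, 98 - 70) = 28.
Homeowner 2: others sum to 82; max(0, 98 - 82) = 16.
Homeowner 3: others sum to 74; max(0, 98 - 74) = 24.
Homeowner 4: others sum to 71; max(0, 98 - 71) = 27.
Total collected = 28 + 16 + 24 + 27 = 95.

95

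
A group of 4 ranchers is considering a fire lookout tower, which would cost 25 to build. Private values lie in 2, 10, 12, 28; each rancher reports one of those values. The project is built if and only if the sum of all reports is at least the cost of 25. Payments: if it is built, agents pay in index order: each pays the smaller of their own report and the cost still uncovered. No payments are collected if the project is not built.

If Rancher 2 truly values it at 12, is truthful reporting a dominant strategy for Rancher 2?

No

Consider the case where Rancher 1 reports 2, Rancher 3 reports 2 and Rancher 4 reports 12.
Truthful report 12: project built, pays 12, utility 12 - 12 = 0.
Report 10 instead: project built, pays 10, utility 12 - 10 = 2.
Since 2 > 0, reporting 10 is strictly better here, so truthful reporting is not dominant.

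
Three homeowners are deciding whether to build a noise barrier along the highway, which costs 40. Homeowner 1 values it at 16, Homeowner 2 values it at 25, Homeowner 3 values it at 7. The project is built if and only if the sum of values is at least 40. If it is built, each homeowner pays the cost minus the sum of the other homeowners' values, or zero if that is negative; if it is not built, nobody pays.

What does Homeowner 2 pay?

Total value 48 ≥ cost 40, so the project is built.
The other homeowners' values sum to 23.
Cost minus that sum is 40 - 23 = 17.

17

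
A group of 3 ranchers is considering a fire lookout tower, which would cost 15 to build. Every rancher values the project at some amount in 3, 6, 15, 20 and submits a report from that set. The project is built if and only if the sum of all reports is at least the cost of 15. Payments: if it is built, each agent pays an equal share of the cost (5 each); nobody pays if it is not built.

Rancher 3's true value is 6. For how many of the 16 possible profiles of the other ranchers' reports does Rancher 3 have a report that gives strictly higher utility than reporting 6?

Others report (3, 3): truth gives 0; report 15 gives 1 > 0. Violating.
Others report (3, 6): truth gives 1; no alternative beats it.
Others report (3, 15): truth gives 1; no alternative beats it.
(Checking all 16 profiles: 1 has a profitable deviation, 15 do not.)

1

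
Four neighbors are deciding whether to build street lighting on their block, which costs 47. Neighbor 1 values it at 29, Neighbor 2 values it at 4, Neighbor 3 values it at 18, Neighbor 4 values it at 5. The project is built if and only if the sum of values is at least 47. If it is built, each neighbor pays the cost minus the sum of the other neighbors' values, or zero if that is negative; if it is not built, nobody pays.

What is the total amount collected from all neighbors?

29

Total value 56 ≥ cost 47, so it is built.
Neighbor 1: others sum to 27; max(0, 47 - 27) = 20.
Neighbor 2: others sum to 52; max(0, 47 - 52) = 0.
Neighbor 3: others sum to 38; max(0, 47 - 38) = 9.
Neighbor 4: others sum to 51; max(0, 47 - 51) = 0.
Total collected = 20 + 0 + 9 + 0 = 29.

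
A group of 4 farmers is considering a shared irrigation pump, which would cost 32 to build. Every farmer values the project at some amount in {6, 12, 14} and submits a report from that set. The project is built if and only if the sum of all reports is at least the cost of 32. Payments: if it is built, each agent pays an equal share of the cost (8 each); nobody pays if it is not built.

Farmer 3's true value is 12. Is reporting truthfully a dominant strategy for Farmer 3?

No

Consider the case where Farmer 1 reports 6, Farmer 2 reports 6 and Farmer 4 reports 6.
Truthful report 12: project not built, utility 0.
Report 14 instead: project built, pays 8, utility 12 - 8 = 4.
Since 4 > 0, reporting 14 is strictly better here, so truthful reporting is not dominant.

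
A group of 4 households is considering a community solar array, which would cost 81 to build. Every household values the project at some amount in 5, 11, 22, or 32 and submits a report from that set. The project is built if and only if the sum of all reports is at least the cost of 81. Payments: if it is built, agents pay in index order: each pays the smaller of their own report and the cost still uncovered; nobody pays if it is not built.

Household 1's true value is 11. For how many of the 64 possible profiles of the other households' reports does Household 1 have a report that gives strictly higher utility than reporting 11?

Others report (22, 22, 32): truth gives 0; report 5 gives 6 > 0. Violating.
Others report (22, 32, 22): truth gives 0; report 5 gives 6 > 0. Violating.
Others report (22, 32, 32): truth gives 0; report 5 gives 6 > 0. Violating.
Others report (32, 22, 22): truth gives 0; report 5 gives 6 > 0. Violating.
Others report (5, 5, 5): truth gives 0; no alternative beats it.
Others report (5, 5, 11): truth gives 0; no alternative beats it.
(Checking all 64 profiles: 7 have a profitable deviation, 57 do not.)

7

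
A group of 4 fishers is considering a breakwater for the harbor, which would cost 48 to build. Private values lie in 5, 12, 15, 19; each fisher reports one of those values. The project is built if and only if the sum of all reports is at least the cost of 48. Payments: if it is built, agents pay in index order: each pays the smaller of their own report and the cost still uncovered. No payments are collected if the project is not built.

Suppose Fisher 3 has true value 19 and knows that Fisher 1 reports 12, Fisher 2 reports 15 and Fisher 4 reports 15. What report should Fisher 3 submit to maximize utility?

Report 5: project not built, utility 0.
Report 12: project built, pays 12, utility 19 - 12 = 7.
Report 15: project built, pays 15, utility 19 - 15 = 4.
Report 19: project built, pays 19, utility 19 - 19 = 0.
The best choice is 12 with utility 7.

12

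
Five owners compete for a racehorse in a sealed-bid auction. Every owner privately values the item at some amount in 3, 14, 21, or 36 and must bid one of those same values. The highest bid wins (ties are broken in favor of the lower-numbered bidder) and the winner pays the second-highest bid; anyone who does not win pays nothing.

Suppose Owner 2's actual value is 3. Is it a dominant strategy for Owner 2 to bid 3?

Yes

Check each profile of the others' bids and compare truth against every alternative bid.
Others bid (3, 3, 3, 14): truth gives 0, best alternative gives -11.
Others bid (3, 3, 14, 3): truth gives 0, best alternative gives -11.
Others bid (3, 3, 14, 14): truth gives 0, best alternative gives -11.
Others bid (3, 14, 3, 3): truth gives 0, best alternative gives -11.
Others bid (3, 14, 3, 14): truth gives 0, best alternative gives -11.
Others bid (3, 14, 14, 3): truth gives 0, best alternative gives -11.
(Remaining 250 profiles checked similarly; truth is weakly best in each.)
In every case the truthful bid is at least as good as any alternative, so it is a dominant strategy.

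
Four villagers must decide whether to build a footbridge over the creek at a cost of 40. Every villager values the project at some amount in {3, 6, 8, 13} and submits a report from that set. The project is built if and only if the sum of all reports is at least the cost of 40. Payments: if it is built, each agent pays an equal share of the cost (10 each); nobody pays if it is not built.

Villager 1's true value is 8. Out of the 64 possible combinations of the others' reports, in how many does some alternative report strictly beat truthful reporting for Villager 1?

Others report (6, 13, 13): truth gives -2; report 3 gives 0 > -2. Violating.
Others report (8, 13, 13): truth gives -2; report 3 gives 0 > -2. Violating.
Others report (13, 6, 13): truth gives -2; report 3 gives 0 > -2. Violating.
Others report (13, 8, 13): truth gives -2; report 3 gives 0 > -2. Violating.
Others report (3, 3, 3): truth gives 0; no alternative beats it.
Others report (3, 3, 6): truth gives 0; no alternative beats it.
(Checking all 64 profiles: 6 have a profitable deviation, 58 do not.)

6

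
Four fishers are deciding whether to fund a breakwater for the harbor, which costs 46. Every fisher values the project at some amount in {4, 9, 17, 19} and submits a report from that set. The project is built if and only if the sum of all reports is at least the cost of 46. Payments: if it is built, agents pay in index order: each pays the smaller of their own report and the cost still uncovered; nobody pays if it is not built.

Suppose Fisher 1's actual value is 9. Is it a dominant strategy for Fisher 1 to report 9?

No

Consider the case where Fisher 2 reports 4, Fisher 3 reports 19 and Fisher 4 reports 19.
Truthful report 9: project built, pays 9, utility 9 - 9 = 0.
Report 4 instead: project built, pays 4, utility 9 - 4 = 5.
Since 5 > 0, reporting 4 is strictly better here, so truthful reporting is not dominant.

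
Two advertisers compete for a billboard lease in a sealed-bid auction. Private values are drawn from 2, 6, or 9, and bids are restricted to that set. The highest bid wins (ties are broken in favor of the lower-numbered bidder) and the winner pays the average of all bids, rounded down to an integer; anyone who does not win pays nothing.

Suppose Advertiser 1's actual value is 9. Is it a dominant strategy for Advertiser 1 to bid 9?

No

Consider the case where Advertiser 2 bids 2.
Truthful bid 9: wins, pays 5, utility 9 - 5 = 4.
Bid 2 instead: wins, pays 2, utility 9 - 2 = 7.
Since 7 > 4, bidding 2 is strictly better here, so truthful bidding is not dominant.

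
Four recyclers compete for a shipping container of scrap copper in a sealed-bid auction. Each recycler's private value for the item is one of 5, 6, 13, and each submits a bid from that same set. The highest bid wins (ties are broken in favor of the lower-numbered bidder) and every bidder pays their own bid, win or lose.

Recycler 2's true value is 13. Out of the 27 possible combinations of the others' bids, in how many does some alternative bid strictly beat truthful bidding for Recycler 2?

Others bid (5, 5, 5): truth gives 0; bid 6 gives 7 > 0. Violating.
Others bid (5, 5, 6): truth gives 0; bid 6 gives 7 > 0. Violating.
Others bid (5, 6, 5): truth gives 0; bid 6 gives 7 > 0. Violating.
Others bid (5, 6, 6): truth gives 0; bid 6 gives 7 > 0. Violating.
Others bid (5, 5, 13): truth gives 0; no alternative beats it.
Others bid (5, 6, 13): truth gives 0; no alternative beats it.
(Checking all 27 profiles: 13 have a profitable deviation, 14 do not.)

13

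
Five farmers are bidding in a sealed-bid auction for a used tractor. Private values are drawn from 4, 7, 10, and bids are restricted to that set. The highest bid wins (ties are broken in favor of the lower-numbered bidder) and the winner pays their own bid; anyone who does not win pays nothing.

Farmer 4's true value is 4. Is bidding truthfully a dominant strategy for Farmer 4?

Yes

Check each profile of the others' bids and compare truth against every alternative bid.
Others bid (4, 4, 4, 4): truth gives 0, best alternative gives -3.
Others bid (4, 4, 4, 7): truth gives 0, best alternative gives -3.
Others bid (4, 4, 4, 10): truth gives 0, best alternative gives 0.
Others bid (4, 4, 7, 4): truth gives 0, best alternative gives 0.
Others bid (4, 4, 7, 7): truth gives 0, best alternative gives 0.
Others bid (4, 4, 7, 10): truth gives 0, best alternative gives 0.
(Remaining 75 profiles checked similarly; truth is weakly best in each.)
In every case the truthful bid is at least as good as any alternative, so it is a dominant strategy.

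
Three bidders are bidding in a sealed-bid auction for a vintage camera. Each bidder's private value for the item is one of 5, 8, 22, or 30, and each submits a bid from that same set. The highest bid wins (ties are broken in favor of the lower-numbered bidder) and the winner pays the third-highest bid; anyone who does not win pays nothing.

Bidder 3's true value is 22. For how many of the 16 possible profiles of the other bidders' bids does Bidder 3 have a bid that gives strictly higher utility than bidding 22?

Others bid (5, 22): truth gives 0; bid 30 gives 17 > 0. Violating.
Others bid (8, 22): truth gives 0; bid 30 gives 14 > 0. Violating.
Others bid (22, 5): truth gives 0; bid 30 gives 17 > 0. Violating.
Others bid (22, 8): truth gives 0; bid 30 gives 14 > 0. Violating.
Others bid (5, 5): truth gives 17; no alternative beats it.
Others bid (5, 8): truth gives 17; no alternative beats it.
(Checking all 16 profiles: 4 have a profitable deviation, 12 do not.)

4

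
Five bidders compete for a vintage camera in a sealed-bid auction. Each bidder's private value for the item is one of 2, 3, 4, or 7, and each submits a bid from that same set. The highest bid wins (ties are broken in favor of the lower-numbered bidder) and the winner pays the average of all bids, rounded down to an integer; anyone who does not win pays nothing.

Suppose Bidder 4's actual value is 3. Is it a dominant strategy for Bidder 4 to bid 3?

Consider the case where Bidder 1 bids 2, Bidder 2 bids 2, Bidder 3 bids 2 and Bidder 5 bids 4.
Truthful bid 3: loses, pays 0, utility 0.
Bid 4 instead: wins, pays 2, utility 3 - 2 = 1.
Since 1 > 0, bidding 4 is strictly better here, so truthful bidding is not dominant.

No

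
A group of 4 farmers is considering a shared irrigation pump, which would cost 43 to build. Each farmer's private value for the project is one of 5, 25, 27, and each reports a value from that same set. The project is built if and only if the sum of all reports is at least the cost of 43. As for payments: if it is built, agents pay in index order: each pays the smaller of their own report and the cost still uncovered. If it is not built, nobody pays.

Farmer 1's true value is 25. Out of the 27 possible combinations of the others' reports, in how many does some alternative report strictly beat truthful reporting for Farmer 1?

20

Others report (5, 25, 25): truth gives 0; report 5 gives 20 > 0. Violating.
Others report (5, 25, 27): truth gives 0; report 5 gives 20 > 0. Violating.
Others report (5, 27, 25): truth gives 0; report 5 gives 20 > 0. Violating.
Others report (5, 27, 27): truth gives 0; report 5 gives 20 > 0. Violating.
Others report (5, 5, 5): truth gives 0; no alternative beats it.
Others report (5, 5, 25): truth gives 0; no alternative beats it.
(Checking all 27 profiles: 20 have a profitable deviation, 7 do not.)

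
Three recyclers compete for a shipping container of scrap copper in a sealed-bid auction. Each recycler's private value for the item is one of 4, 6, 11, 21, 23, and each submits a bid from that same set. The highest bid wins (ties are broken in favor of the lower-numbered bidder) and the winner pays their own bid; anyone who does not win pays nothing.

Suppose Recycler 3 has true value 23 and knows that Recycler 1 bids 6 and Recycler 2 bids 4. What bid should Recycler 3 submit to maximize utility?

Bid 4: loses, pays 0, utility 0.
Bid 6: loses, pays 0, utility 0.
Bid 11: wins, pays 11, utility 23 - 11 = 12.
Bid 21: wins, pays 21, utility 23 - 21 = 2.
Bid 23: wins, pays 23, utility 23 - 23 = 0.
The best choice is 11 with utility 12.

11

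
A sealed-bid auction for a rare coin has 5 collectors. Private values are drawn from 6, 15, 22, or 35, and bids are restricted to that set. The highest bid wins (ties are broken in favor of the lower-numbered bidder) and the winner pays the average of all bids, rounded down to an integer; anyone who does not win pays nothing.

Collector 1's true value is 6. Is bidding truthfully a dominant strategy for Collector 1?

Check each profile of the others' bids and compare truth against every alternative bid.
Others bid (15, 15, 15, 15): truth gives 0, best alternative gives -9.
Others bid (6, 15, 15, 15): truth gives 0, best alternative gives -7.
Others bid (15, 6, 15, 15): truth gives 0, best alternative gives -7.
Others bid (15, 15, 6, 15): truth gives 0, best alternative gives -7.
Others bid (15, 15, 15, 6): truth gives 0, best alternative gives -7.
Others bid (6, 6, 15, 15): truth gives 0, best alternative gives -5.
(Remaining 250 profiles checked similarly; truth is weakly best in each.)
In every case the truthful bid is at least as good as any alternative, so it is a dominant strategy.

Yes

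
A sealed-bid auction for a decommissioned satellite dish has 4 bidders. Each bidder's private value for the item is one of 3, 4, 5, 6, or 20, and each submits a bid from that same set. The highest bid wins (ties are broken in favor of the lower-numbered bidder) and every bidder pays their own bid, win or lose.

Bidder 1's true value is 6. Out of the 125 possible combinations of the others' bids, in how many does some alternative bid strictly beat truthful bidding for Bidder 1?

Others bid (3, 3, 3): truth gives 0; bid 3 gives 3 > 0. Violating.
Others bid (3, 3, 4): truth gives 0; bid 4 gives 2 > 0. Violating.
Others bid (3, 3, 5): truth gives 0; bid 5 gives 1 > 0. Violating.
Others bid (3, 3, 20): truth gives -6; bid 3 gives -3 > -6. Violating.
Others bid (3, 3, 6): truth gives 0; no alternative beats it.
Others bid (3, 4, 6): truth gives 0; no alternative beats it.
(Checking all 125 profiles: 88 have a profitable deviation, 37 do not.)

88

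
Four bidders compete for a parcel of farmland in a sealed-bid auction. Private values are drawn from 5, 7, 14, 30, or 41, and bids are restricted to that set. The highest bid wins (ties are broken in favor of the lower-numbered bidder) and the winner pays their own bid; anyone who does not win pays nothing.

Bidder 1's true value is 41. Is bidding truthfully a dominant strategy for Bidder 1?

Consider the case where Bidder 2 bids 5, Bidder 3 bids 5 and Bidder 4 bids 5.
Truthful bid 41: wins, pays 41, utility 41 - 41 = 0.
Bid 5 instead: wins, pays 5, utility 41 - 5 = 36.
Since 36 > 0, bidding 5 is strictly better here, so truthful bidding is not dominant.

No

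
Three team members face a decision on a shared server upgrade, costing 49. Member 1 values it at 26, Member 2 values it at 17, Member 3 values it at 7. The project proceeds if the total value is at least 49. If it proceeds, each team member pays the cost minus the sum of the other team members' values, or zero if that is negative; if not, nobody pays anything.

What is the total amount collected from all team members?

Total value 50 ≥ cost 49, so it is built.
Member 1: others sum to 24; max(0, 49 - 24) = 25.
Member 2: others sum to 33; max(0, 49 - 33) = 16.
Member 3: others sum to 43; max(0, 49 - 43) = 6.
Total collected = 25 + 16 + 6 = 47.

47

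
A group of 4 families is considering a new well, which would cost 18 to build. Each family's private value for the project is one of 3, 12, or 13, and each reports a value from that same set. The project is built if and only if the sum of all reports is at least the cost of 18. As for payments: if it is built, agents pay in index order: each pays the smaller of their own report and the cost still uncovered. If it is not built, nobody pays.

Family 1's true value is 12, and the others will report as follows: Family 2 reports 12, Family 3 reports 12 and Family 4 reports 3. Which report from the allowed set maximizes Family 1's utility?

Report 3: project built, pays 3, utility 12 - 3 = 9.
Report 12: project built, pays 12, utility 12 - 12 = 0.
Report 13: project built, pays 13, utility 12 - 13 = -1.
The best choice is 3 with utility 9.

3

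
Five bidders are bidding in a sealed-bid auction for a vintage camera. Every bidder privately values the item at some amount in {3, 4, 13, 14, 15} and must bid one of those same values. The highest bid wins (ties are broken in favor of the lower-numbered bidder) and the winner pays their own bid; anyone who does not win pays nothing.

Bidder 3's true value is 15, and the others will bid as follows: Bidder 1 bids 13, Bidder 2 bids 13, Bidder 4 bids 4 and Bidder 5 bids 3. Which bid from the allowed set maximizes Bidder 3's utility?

14

Bid 3: loses, pays 0, utility 0.
Bid 4: loses, pays 0, utility 0.
Bid 13: loses, pays 0, utility 0.
Bid 14: wins, pays 14, utility 15 - 14 = 1.
Bid 15: wins, pays 15, utility 15 - 15 = 0.
The best choice is 14 with utility 1.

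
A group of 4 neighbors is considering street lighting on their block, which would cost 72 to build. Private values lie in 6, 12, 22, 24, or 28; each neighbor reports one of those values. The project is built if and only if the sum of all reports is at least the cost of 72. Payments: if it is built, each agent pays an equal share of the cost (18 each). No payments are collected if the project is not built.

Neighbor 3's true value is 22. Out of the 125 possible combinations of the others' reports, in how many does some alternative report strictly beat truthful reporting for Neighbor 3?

Others report (6, 12, 28): truth gives 0; report 28 gives 4 > 0. Violating.
Others report (6, 28, 12): truth gives 0; report 28 gives 4 > 0. Violating.
Others report (12, 6, 28): truth gives 0; report 28 gives 4 > 0. Violating.
Others report (12, 12, 22): truth gives 0; report 28 gives 4 > 0. Violating.
Others report (6, 6, 6): truth gives 0; no alternative beats it.
Others report (6, 6, 12): truth gives 0; no alternative beats it.
(Checking all 125 profiles: 12 have a profitable deviation, 113 do not.)

12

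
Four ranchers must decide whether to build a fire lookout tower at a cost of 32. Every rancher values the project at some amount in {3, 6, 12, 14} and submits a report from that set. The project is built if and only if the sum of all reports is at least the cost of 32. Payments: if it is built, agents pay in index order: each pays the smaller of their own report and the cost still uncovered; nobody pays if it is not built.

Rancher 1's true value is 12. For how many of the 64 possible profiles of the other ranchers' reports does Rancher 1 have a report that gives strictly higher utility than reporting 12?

Others report (3, 12, 12): truth gives 0; report 6 gives 6 > 0. Violating.
Others report (3, 12, 14): truth gives 0; report 3 gives 9 > 0. Violating.
Others report (3, 14, 12): truth gives 0; report 3 gives 9 > 0. Violating.
Others report (3, 14, 14): truth gives 0; report 3 gives 9 > 0. Violating.
Others report (3, 3, 3): truth gives 0; no alternative beats it.
Others report (3, 3, 6): truth gives 0; no alternative beats it.
(Checking all 64 profiles: 35 have a profitable deviation, 29 do not.)

35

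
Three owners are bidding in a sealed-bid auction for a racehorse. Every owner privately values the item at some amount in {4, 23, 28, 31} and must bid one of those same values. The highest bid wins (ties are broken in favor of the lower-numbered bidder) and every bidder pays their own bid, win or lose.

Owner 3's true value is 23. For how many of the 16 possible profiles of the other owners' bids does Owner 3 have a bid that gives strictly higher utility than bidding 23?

Others bid (4, 23): truth gives -23; bid 4 gives -4 > -23. Violating.
Others bid (4, 28): truth gives -23; bid 4 gives -4 > -23. Violating.
Others bid (4, 31): truth gives -23; bid 4 gives -4 > -23. Violating.
Others bid (23, 4): truth gives -23; bid 4 gives -4 > -23. Violating.
Others bid (4, 4): truth gives 0; no alternative beats it.
(Checking all 16 profiles: 15 have a profitable deviation, 1 does not.)

15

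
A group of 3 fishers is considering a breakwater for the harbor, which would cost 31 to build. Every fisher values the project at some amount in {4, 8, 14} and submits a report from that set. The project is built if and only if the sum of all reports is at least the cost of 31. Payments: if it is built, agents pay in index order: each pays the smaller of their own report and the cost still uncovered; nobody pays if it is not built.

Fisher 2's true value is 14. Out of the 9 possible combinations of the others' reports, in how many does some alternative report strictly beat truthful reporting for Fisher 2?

1

Others report (14, 14): truth gives 0; report 4 gives 10 > 0. Violating.
Others report (4, 4): truth gives 0; no alternative beats it.
Others report (4, 8): truth gives 0; no alternative beats it.
(Checking all 9 profiles: 1 has a profitable deviation, 8 do not.)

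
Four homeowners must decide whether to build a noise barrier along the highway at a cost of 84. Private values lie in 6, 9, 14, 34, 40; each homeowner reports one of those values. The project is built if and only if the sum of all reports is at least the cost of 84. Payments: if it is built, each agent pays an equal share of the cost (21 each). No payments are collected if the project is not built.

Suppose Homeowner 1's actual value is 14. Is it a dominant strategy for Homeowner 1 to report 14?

Consider the case where Homeowner 2 reports 6, Homeowner 3 reports 34 and Homeowner 4 reports 34.
Truthful report 14: project built, pays 21, utility 14 - 21 = -7.
Report 6 instead: project not built, utility 0.
Since 0 > -7, reporting 6 is strictly better here, so truthful reporting is not dominant.

No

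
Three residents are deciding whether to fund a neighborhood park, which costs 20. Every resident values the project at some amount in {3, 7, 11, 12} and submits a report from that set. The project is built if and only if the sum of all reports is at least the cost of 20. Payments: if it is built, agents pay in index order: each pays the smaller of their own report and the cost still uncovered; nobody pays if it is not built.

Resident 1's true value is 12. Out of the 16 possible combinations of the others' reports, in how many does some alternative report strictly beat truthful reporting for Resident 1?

Others report (3, 7): truth gives 0; report 11 gives 1 > 0. Violating.
Others report (3, 11): truth gives 0; report 7 gives 5 > 0. Violating.
Others report (3, 12): truth gives 0; report 7 gives 5 > 0. Violating.
Others report (7, 3): truth gives 0; report 11 gives 1 > 0. Violating.
Others report (3, 3): truth gives 0; no alternative beats it.
(Checking all 16 profiles: 15 have a profitable deviation, 1 does not.)

15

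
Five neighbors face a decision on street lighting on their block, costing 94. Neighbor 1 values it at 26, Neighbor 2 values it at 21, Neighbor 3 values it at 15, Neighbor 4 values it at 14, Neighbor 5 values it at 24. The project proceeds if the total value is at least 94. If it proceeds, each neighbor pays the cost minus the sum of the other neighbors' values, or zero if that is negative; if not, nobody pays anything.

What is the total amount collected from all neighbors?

Total value 100 ≥ cost 94, so it is built.
Neighbor 1: others sum to 74; max(0, 94 - 74) = 20.
Neighbor 2: others sum to 79; max(0, 94 - 79) = 15.
Neighbor 3: others sum to 85; max(0, 94 - 85) = 9.
Neighbor 4: others sum to 86; max(0, 94 - 86) = 8.
Neighbor 5: others sum to 76; max(0, 94 - 76) = 18.
Total collected = 20 + 15 + 9 + 8 + 18 = 70.

70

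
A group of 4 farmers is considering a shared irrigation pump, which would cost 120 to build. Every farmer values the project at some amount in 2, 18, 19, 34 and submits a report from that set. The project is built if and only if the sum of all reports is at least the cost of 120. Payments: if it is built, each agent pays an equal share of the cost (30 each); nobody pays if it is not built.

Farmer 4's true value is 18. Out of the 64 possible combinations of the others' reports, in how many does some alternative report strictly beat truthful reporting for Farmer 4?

Others report (34, 34, 34): truth gives -12; report 2 gives 0 > -12. Violating.
Others report (2, 2, 2): truth gives 0; no alternative beats it.
Others report (2, 2, 18): truth gives 0; no alternative beats it.
(Checking all 64 profiles: 1 has a profitable deviation, 63 do not.)

1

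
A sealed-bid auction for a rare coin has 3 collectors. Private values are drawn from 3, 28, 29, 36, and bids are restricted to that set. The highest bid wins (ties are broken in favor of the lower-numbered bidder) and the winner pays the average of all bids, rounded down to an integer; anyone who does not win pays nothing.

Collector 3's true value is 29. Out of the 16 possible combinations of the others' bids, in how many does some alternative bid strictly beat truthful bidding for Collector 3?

Others bid (3, 29): truth gives 0; bid 36 gives 7 > 0. Violating.
Others bid (29, 3): truth gives 0; bid 36 gives 7 > 0. Violating.
Others bid (3, 3): truth gives 18; no alternative beats it.
Others bid (3, 28): truth gives 9; no alternative beats it.
(Checking all 16 profiles: 2 have a profitable deviation, 14 do not.)

2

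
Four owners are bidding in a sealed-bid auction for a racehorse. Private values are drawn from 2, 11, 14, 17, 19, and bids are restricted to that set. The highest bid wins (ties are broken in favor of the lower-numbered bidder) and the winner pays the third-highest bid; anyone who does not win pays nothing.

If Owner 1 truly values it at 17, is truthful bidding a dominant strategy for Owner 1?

Consider the case where Owner 2 bids 2, Owner 3 bids 2 and Owner 4 bids 19.
Truthful bid 17: loses, pays 0, utility 0.
Bid 19 instead: wins, pays 2, utility 17 - 2 = 15.
Since 15 > 0, bidding 19 is strictly better here, so truthful bidding is not dominant.

No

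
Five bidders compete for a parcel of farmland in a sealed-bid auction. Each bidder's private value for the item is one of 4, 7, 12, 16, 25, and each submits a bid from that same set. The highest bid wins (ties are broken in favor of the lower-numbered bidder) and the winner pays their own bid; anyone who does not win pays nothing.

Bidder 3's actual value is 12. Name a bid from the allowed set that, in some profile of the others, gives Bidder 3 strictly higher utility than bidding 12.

7

Suppose Bidder 1 bids 4, Bidder 2 bids 4, Bidder 4 bids 4 and Bidder 5 bids 4.
Bid 12: wins, pays 12, utility 12 - 12 = 0.
Bid 7: wins, pays 7, utility 12 - 7 = 5.
So bidding 7 beats truth here (5 > 0).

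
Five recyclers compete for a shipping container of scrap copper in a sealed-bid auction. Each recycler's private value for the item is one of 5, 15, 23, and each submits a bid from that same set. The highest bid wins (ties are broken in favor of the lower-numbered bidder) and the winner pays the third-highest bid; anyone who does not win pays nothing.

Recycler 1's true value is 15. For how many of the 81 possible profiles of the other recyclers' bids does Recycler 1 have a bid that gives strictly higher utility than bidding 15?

Others bid (5, 5, 5, 23): truth gives 0; bid 23 gives 10 > 0. Violating.
Others bid (5, 5, 23, 5): truth gives 0; bid 23 gives 10 > 0. Violating.
Others bid (5, 23, 5, 5): truth gives 0; bid 23 gives 10 > 0. Violating.
Others bid (23, 5, 5, 5): truth gives 0; bid 23 gives 10 > 0. Violating.
Others bid (5, 5, 5, 5): truth gives 10; no alternative beats it.
Others bid (5, 5, 5, 15): truth gives 10; no alternative beats it.
(Checking all 81 profiles: 4 have a profitable deviation, 77 do not.)

4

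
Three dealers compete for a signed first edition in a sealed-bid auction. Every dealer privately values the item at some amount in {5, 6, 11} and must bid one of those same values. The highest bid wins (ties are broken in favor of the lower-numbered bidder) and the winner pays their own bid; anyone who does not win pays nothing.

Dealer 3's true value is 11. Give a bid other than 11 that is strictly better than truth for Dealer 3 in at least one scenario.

Suppose Dealer 1 bids 5 and Dealer 2 bids 5.
Bid 11: wins, pays 11, utility 11 - 11 = 0.
Bid 6: wins, pays 6, utility 11 - 6 = 5.
So bidding 6 beats truth here (5 > 0).

6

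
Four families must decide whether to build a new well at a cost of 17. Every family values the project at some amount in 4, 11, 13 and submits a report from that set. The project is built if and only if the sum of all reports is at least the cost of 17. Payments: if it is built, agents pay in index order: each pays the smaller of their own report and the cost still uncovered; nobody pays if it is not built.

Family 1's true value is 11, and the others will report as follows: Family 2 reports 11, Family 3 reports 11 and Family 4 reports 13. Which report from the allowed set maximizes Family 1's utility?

Report 4: project built, pays 4, utility 11 - 4 = 7.
Report 11: project built, pays 11, utility 11 - 11 = 0.
Report 13: project built, pays 13, utility 11 - 13 = -2.
The best choice is 4 with utility 7.

4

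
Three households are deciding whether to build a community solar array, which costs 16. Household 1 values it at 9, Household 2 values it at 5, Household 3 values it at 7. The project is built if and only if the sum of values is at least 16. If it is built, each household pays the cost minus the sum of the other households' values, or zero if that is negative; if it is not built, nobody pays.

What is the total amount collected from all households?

6

Total value 21 ≥ cost 16, so it is built.
Household 1: others sum to 12; max(0, 16 - 12) = 4.
Household 2: others sum to 16; max(0, 16 - 16) = 0.
Household 3: others sum to 14; max(0, 16 - 14) = 2.
Total collected = 4 + 0 + 2 = 6.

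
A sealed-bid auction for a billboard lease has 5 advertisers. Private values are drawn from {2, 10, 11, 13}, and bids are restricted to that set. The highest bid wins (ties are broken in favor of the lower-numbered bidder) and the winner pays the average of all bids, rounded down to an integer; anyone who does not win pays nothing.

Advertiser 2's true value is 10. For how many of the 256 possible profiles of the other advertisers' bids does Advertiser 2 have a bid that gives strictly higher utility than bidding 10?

Others bid (2, 2, 2, 11): truth gives 0; bid 11 gives 5 > 0. Violating.
Others bid (2, 2, 2, 13): truth gives 0; bid 13 gives 4 > 0. Violating.
Others bid (2, 2, 10, 11): truth gives 0; bid 11 gives 3 > 0. Violating.
Others bid (2, 2, 10, 13): truth gives 0; bid 13 gives 2 > 0. Violating.
Others bid (2, 2, 2, 2): truth gives 7; no alternative beats it.
Others bid (2, 2, 2, 10): truth gives 5; no alternative beats it.
(Checking all 256 profiles: 108 have a profitable deviation, 148 do not.)

108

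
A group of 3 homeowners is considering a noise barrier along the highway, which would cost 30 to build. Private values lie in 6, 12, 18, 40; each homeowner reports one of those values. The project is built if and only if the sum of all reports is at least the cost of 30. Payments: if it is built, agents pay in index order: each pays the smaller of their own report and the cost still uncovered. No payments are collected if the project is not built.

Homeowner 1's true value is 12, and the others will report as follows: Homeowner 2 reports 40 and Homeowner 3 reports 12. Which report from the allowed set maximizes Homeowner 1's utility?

Report 6: project built, pays 6, utility 12 - 6 = 6.
Report 12: project built, pays 12, utility 12 - 12 = 0.
Report 18: project built, pays 18, utility 12 - 18 = -6.
Report 40: project built, pays 30, utility 12 - 30 = -18.
The best choice is 6 with utility 6.

6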